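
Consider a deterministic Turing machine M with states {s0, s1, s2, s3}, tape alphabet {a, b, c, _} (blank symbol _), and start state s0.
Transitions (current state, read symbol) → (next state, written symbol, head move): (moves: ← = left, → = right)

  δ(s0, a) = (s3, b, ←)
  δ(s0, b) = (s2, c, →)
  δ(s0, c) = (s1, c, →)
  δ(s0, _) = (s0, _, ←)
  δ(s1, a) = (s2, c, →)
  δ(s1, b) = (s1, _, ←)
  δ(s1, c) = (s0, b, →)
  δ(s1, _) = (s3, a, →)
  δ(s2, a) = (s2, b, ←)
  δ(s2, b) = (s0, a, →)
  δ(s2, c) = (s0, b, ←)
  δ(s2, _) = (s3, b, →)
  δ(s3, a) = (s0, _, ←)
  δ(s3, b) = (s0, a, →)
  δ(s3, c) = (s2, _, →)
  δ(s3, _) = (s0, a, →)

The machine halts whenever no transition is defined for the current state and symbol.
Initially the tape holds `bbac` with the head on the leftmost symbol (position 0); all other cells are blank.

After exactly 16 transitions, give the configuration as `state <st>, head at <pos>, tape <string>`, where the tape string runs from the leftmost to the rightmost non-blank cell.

s0 | [b]bac___   read b → write c, move →, go to s2
s2 | c[b]ac___   read b → write a, move →, go to s0
s0 | ca[a]c___   read a → write b, move ←, go to s3
s3 | c[a]bc___   read a → write _, move ←, go to s0
s0 | [c]_bc___   read c → write c, move →, go to s1
s1 | c[_]bc___   read _ → write a, move →, go to s3
s3 | ca[b]c___   read b → write a, move →, go to s0
s0 | caa[c]___   read c → write c, move →, go to s1
s1 | caac[_]__   read _ → write a, move →, go to s3
s3 | caaca[_]_   read _ → write a, move →, go to s0
s0 | caacaa[_]   read _ → write _, move ←, go to s0
s0 | caaca[a]_   read a → write b, move ←, go to s3
s3 | caac[a]b_   read a → write _, move ←, go to s0
s0 | caa[c]_b_   read c → write c, move →, go to s1
s1 | caac[_]b_   read _ → write a, move →, go to s3
s3 | caaca[b]_   read b → write a, move →, go to s0
s0 | caacaa[_]
After 16 steps: state s0, head at 6, tape caacaa.

state s0, head at 6, tape caacaa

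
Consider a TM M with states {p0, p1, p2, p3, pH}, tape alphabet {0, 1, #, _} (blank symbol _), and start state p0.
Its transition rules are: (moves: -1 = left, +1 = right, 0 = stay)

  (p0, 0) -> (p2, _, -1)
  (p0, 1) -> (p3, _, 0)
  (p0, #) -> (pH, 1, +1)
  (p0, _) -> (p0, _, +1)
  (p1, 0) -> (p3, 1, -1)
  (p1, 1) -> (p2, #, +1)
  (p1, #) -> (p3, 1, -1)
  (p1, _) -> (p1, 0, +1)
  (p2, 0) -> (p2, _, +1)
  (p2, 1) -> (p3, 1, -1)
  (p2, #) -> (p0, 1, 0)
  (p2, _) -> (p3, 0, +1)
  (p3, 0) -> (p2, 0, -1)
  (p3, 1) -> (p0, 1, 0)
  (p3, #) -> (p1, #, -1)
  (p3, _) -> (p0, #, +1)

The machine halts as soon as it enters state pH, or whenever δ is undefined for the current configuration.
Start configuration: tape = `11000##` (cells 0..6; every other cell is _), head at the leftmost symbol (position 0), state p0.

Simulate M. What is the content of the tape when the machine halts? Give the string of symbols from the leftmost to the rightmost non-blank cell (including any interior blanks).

##0#_1#

p0 | [1]1000##   read 1 → write _, move 0, go to p3
p3 | [_]1000##   read _ → write #, move +1, go to p0
p0 | #[1]000##   read 1 → write _, move 0, go to p3
p3 | #[_]000##   read _ → write #, move +1, go to p0
p0 | ##[0]00##   read 0 → write _, move -1, go to p2
p2 | #[#]_00##   read # → write 1, move 0, go to p0
p0 | #[1]_00##   read 1 → write _, move 0, go to p3
p3 | #[_]_00##   read _ → write #, move +1, go to p0
p0 | ##[_]00##   read _ → write _, move +1, go to p0
p0 | ##_[0]0##   read 0 → write _, move -1, go to p2
p2 | ##[_]_0##   read _ → write 0, move +1, go to p3
p3 | ##0[_]0##   read _ → write #, move +1, go to p0
p0 | ##0#[0]##   read 0 → write _, move -1, go to p2
p2 | ##0[#]_##   read # → write 1, move 0, go to p0
p0 | ##0[1]_##   read 1 → write _, move 0, go to p3
p3 | ##0[_]_##   read _ → write #, move +1, go to p0
p0 | ##0#[_]##   read _ → write _, move +1, go to p0
p0 | ##0#_[#]#   read # → write 1, move +1, go to pH
pH | ##0#_1[#]
The non-blank tape span at halt is ##0#_1#.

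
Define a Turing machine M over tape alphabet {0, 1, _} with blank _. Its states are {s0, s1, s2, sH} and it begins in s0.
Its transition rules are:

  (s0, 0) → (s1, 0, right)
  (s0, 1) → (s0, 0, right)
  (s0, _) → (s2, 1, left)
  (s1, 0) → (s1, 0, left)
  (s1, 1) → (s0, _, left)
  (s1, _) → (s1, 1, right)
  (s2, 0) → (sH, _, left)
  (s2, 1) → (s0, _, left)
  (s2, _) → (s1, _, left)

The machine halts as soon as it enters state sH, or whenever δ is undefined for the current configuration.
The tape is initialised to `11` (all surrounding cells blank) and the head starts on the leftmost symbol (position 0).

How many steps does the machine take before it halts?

4

s0 | [1]1_   read 1 → write 0, move right, go to s0
s0 | 0[1]_   read 1 → write 0, move right, go to s0
s0 | 00[_]   read _ → write 1, move left, go to s2
s2 | 0[0]1   read 0 → write _, move left, go to sH
sH | [0]_1
M halts after 4 transitions.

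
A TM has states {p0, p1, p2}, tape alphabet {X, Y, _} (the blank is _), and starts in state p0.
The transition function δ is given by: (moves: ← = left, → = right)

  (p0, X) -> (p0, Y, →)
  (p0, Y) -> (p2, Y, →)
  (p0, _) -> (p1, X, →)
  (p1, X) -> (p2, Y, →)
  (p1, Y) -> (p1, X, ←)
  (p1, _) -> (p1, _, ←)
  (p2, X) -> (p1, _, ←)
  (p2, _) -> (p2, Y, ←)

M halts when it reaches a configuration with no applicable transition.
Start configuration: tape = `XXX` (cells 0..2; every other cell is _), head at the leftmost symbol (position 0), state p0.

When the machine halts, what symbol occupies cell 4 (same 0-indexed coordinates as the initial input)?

Y

p0 | [X]XX__   read X → write Y, move →, go to p0
p0 | Y[X]X__   read X → write Y, move →, go to p0
p0 | YY[X]__   read X → write Y, move →, go to p0
p0 | YYY[_]_   read _ → write X, move →, go to p1
p1 | YYYX[_]   read _ → write _, move ←, go to p1
p1 | YYY[X]_   read X → write Y, move →, go to p2
p2 | YYYY[_]   read _ → write Y, move ←, go to p2
p2 | YYY[Y]Y
Cell 4 holds Y when M halts.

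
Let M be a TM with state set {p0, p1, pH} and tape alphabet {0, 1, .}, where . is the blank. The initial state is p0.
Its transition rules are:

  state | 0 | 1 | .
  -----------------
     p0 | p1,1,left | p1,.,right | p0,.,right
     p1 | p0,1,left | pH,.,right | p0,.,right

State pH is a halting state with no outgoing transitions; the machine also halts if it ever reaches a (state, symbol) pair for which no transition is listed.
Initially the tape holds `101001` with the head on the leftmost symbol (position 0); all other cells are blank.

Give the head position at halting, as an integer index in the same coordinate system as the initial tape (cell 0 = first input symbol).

p0 | [1]01001   read 1 → write ., move right, go to p1
p1 | .[0]1001   read 0 → write 1, move left, go to p0
p0 | [.]11001   read . → write ., move right, go to p0
p0 | .[1]1001   read 1 → write ., move right, go to p1
p1 | ..[1]001   read 1 → write ., move right, go to pH
pH | ...[0]01
At halt the head is at cell 3.

3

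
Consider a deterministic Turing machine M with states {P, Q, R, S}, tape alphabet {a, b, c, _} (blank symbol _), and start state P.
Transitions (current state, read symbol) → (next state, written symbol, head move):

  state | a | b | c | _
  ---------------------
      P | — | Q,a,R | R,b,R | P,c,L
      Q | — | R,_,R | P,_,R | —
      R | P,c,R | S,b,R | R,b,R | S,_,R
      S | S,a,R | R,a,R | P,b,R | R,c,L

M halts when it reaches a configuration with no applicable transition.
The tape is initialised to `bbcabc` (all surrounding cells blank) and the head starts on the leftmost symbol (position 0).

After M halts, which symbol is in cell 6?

P | [b]bcabc_   read b → write a, move R, go to Q
Q | a[b]cabc_   read b → write _, move R, go to R
R | a_[c]abc_   read c → write b, move R, go to R
R | a_b[a]bc_   read a → write c, move R, go to P
P | a_bc[b]c_   read b → write a, move R, go to Q
Q | a_bca[c]_   read c → write _, move R, go to P
P | a_bca_[_]   read _ → write c, move L, go to P
P | a_bca[_]c   read _ → write c, move L, go to P
P | a_bc[a]cc
Cell 6 holds c when M halts.

c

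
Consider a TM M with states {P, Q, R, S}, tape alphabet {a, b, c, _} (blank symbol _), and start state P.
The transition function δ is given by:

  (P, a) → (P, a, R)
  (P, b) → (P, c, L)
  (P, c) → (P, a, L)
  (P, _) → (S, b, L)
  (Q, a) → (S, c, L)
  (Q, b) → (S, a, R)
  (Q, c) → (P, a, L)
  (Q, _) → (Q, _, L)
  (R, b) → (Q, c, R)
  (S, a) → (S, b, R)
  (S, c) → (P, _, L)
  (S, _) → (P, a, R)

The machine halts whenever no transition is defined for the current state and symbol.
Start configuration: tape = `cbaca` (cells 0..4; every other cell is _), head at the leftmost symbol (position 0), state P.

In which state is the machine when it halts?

state=P head=0 tape=__[c]baca_   (P,c)→(P,a,L)
state=P head=-1 tape=_[_]abaca_   (P,_)→(S,b,L)
state=S head=-2 tape=[_]babaca_   (S,_)→(P,a,R)
state=P head=-1 tape=a[b]abaca_   (P,b)→(P,c,L)
state=P head=-2 tape=[a]cabaca_   (P,a)→(P,a,R)
state=P head=-1 tape=a[c]abaca_   (P,c)→(P,a,L)
state=P head=-2 tape=[a]aabaca_   (P,a)→(P,a,R)
state=P head=-1 tape=a[a]abaca_   (P,a)→(P,a,R)
state=P head=0 tape=aa[a]baca_   (P,a)→(P,a,R)
state=P head=1 tape=aaa[b]aca_   (P,b)→(P,c,L)
state=P head=0 tape=aa[a]caca_   (P,a)→(P,a,R)
state=P head=1 tape=aaa[c]aca_   (P,c)→(P,a,L)
state=P head=0 tape=aa[a]aaca_   (P,a)→(P,a,R)
state=P head=1 tape=aaa[a]aca_   (P,a)→(P,a,R)
state=P head=2 tape=aaaa[a]ca_   (P,a)→(P,a,R)
state=P head=3 tape=aaaaa[c]a_   (P,c)→(P,a,L)
state=P head=2 tape=aaaa[a]aa_   (P,a)→(P,a,R)
state=P head=3 tape=aaaaa[a]a_   (P,a)→(P,a,R)
state=P head=4 tape=aaaaaa[a]_   (P,a)→(P,a,R)
state=P head=5 tape=aaaaaaa[_]   (P,_)→(S,b,L)
state=S head=4 tape=aaaaaa[a]b   (S,a)→(S,b,R)
state=S head=5 tape=aaaaaab[b]
No transition is defined for (S, b); M halts in state S.

S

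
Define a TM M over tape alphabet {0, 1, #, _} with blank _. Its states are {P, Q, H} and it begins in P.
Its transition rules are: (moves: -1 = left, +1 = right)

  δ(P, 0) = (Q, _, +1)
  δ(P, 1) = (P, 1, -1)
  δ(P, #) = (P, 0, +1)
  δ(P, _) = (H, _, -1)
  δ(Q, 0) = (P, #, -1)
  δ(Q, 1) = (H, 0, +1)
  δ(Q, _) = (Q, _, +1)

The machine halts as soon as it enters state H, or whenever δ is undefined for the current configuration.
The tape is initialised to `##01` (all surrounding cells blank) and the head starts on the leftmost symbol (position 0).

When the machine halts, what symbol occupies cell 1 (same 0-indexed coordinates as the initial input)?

P | [#]#01_   read # → write 0, move +1, go to P
P | 0[#]01_   read # → write 0, move +1, go to P
P | 00[0]1_   read 0 → write _, move +1, go to Q
Q | 00_[1]_   read 1 → write 0, move +1, go to H
H | 00_0[_]
Cell 1 holds 0 when M halts.

0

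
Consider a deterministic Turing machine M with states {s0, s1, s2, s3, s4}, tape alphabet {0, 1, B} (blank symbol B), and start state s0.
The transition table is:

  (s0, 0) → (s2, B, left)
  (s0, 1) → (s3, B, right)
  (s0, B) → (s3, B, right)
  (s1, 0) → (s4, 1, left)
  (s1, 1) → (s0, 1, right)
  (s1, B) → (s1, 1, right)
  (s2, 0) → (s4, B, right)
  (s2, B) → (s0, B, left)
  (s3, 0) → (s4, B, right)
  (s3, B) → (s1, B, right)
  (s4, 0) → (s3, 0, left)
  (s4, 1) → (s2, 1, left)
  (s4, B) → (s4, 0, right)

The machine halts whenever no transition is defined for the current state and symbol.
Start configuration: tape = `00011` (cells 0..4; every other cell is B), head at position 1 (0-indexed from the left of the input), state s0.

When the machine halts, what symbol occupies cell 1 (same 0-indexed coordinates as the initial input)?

B

state=s0 head=1 tape=0[0]011   (s0,0)→(s2,B,left)
state=s2 head=0 tape=[0]B011   (s2,0)→(s4,B,right)
state=s4 head=1 tape=B[B]011   (s4,B)→(s4,0,right)
state=s4 head=2 tape=B0[0]11   (s4,0)→(s3,0,left)
state=s3 head=1 tape=B[0]011   (s3,0)→(s4,B,right)
state=s4 head=2 tape=BB[0]11   (s4,0)→(s3,0,left)
state=s3 head=1 tape=B[B]011   (s3,B)→(s1,B,right)
state=s1 head=2 tape=BB[0]11   (s1,0)→(s4,1,left)
state=s4 head=1 tape=B[B]111   (s4,B)→(s4,0,right)
state=s4 head=2 tape=B0[1]11   (s4,1)→(s2,1,left)
state=s2 head=1 tape=B[0]111   (s2,0)→(s4,B,right)
state=s4 head=2 tape=BB[1]11   (s4,1)→(s2,1,left)
state=s2 head=1 tape=B[B]111   (s2,B)→(s0,B,left)
state=s0 head=0 tape=[B]B111   (s0,B)→(s3,B,right)
state=s3 head=1 tape=B[B]111   (s3,B)→(s1,B,right)
state=s1 head=2 tape=BB[1]11   (s1,1)→(s0,1,right)
state=s0 head=3 tape=BB1[1]1   (s0,1)→(s3,B,right)
state=s3 head=4 tape=BB1B[1]
Cell 1 holds B when M halts.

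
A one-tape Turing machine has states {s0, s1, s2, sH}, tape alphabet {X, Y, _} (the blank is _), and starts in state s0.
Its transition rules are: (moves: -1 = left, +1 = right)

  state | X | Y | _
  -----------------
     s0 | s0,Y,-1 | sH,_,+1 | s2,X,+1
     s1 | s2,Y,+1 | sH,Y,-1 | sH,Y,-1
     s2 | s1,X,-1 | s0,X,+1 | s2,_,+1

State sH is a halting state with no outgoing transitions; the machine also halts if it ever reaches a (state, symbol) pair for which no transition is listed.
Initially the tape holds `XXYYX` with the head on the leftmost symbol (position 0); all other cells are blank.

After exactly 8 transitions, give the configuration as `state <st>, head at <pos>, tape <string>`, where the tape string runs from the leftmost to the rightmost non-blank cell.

state s0, head at 0, tape XXYYYYX

state=s0 head=0 tape=__[X]XYYX   (s0,X)→(s0,Y,-1)
state=s0 head=-1 tape=_[_]YXYYX   (s0,_)→(s2,X,+1)
state=s2 head=0 tape=_X[Y]XYYX   (s2,Y)→(s0,X,+1)
state=s0 head=1 tape=_XX[X]YYX   (s0,X)→(s0,Y,-1)
state=s0 head=0 tape=_X[X]YYYX   (s0,X)→(s0,Y,-1)
state=s0 head=-1 tape=_[X]YYYYX   (s0,X)→(s0,Y,-1)
state=s0 head=-2 tape=[_]YYYYYX   (s0,_)→(s2,X,+1)
state=s2 head=-1 tape=X[Y]YYYYX   (s2,Y)→(s0,X,+1)
state=s0 head=0 tape=XX[Y]YYYX
After 8 steps: state s0, head at 0, tape XXYYYYX.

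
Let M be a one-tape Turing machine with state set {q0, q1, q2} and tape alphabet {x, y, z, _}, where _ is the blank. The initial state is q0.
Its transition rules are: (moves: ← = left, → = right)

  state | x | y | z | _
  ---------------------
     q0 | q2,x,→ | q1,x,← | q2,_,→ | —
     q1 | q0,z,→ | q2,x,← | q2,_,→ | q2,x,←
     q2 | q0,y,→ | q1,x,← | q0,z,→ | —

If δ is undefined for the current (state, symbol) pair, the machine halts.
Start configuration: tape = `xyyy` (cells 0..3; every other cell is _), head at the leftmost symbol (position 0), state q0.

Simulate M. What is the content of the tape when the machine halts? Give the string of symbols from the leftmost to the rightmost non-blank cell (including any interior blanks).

state=q0 head=0 tape=[x]yyy_   (q0,x)→(q2,x,→)
state=q2 head=1 tape=x[y]yy_   (q2,y)→(q1,x,←)
state=q1 head=0 tape=[x]xyy_   (q1,x)→(q0,z,→)
state=q0 head=1 tape=z[x]yy_   (q0,x)→(q2,x,→)
state=q2 head=2 tape=zx[y]y_   (q2,y)→(q1,x,←)
state=q1 head=1 tape=z[x]xy_   (q1,x)→(q0,z,→)
state=q0 head=2 tape=zz[x]y_   (q0,x)→(q2,x,→)
state=q2 head=3 tape=zzx[y]_   (q2,y)→(q1,x,←)
state=q1 head=2 tape=zz[x]x_   (q1,x)→(q0,z,→)
state=q0 head=3 tape=zzz[x]_   (q0,x)→(q2,x,→)
state=q2 head=4 tape=zzzx[_]
The non-blank tape span at halt is zzzx.

zzzx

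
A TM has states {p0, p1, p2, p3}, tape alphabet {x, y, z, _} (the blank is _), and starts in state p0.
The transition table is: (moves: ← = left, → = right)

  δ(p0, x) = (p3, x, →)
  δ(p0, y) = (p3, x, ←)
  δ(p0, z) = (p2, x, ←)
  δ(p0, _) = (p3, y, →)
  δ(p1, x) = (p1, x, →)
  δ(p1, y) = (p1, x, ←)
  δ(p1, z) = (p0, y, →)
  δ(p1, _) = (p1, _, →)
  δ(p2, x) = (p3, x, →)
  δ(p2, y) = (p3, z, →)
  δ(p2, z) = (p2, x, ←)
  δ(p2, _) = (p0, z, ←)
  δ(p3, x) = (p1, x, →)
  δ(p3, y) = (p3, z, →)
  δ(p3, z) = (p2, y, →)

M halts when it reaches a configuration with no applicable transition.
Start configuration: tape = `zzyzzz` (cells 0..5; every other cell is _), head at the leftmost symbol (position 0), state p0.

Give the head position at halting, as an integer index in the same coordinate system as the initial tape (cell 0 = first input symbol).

p0 | __[z]zyzzz__   read z → write x, move ←, go to p2
p2 | _[_]xzyzzz__   read _ → write z, move ←, go to p0
p0 | [_]zxzyzzz__   read _ → write y, move →, go to p3
p3 | y[z]xzyzzz__   read z → write y, move →, go to p2
p2 | yy[x]zyzzz__   read x → write x, move →, go to p3
p3 | yyx[z]yzzz__   read z → write y, move →, go to p2
p2 | yyxy[y]zzz__   read y → write z, move →, go to p3
p3 | yyxyz[z]zz__   read z → write y, move →, go to p2
p2 | yyxyzy[z]z__   read z → write x, move ←, go to p2
p2 | yyxyz[y]xz__   read y → write z, move →, go to p3
p3 | yyxyzz[x]z__   read x → write x, move →, go to p1
p1 | yyxyzzx[z]__   read z → write y, move →, go to p0
p0 | yyxyzzxy[_]_   read _ → write y, move →, go to p3
p3 | yyxyzzxyy[_]
At halt the head is at cell 7.

7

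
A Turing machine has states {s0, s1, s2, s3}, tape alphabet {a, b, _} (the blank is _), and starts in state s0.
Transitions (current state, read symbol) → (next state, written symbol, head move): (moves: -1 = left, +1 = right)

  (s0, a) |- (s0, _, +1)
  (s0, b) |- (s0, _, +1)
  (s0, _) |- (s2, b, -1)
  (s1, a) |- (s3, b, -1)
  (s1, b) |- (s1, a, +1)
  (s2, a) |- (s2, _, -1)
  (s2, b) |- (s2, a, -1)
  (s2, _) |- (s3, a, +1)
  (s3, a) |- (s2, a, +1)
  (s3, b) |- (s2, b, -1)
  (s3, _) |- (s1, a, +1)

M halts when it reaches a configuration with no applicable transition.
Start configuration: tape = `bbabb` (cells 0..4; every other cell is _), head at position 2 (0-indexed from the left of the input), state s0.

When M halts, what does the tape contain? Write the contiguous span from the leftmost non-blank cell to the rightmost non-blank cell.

bb_aaa

s0 | bb[a]bb__   read a → write _, move +1, go to s0
s0 | bb_[b]b__   read b → write _, move +1, go to s0
s0 | bb__[b]__   read b → write _, move +1, go to s0
s0 | bb___[_]_   read _ → write b, move -1, go to s2
s2 | bb__[_]b_   read _ → write a, move +1, go to s3
s3 | bb__a[b]_   read b → write b, move -1, go to s2
s2 | bb__[a]b_   read a → write _, move -1, go to s2
s2 | bb_[_]_b_   read _ → write a, move +1, go to s3
s3 | bb_a[_]b_   read _ → write a, move +1, go to s1
s1 | bb_aa[b]_   read b → write a, move +1, go to s1
s1 | bb_aaa[_]
The non-blank tape span at halt is bb_aaa.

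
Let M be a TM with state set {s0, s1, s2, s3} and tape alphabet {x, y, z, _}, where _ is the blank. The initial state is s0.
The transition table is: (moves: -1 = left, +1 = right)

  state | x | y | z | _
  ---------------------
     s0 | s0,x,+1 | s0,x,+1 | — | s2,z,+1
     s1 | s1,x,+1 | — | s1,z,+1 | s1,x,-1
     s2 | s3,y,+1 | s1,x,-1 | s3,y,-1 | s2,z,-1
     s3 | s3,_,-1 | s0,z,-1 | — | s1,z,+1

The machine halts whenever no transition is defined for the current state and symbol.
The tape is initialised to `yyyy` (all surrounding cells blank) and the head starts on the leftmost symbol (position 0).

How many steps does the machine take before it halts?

24

state=s0 head=0 tape=_[y]yyy__   (s0,y)→(s0,x,+1)
state=s0 head=1 tape=_x[y]yy__   (s0,y)→(s0,x,+1)
state=s0 head=2 tape=_xx[y]y__   (s0,y)→(s0,x,+1)
state=s0 head=3 tape=_xxx[y]__   (s0,y)→(s0,x,+1)
state=s0 head=4 tape=_xxxx[_]_   (s0,_)→(s2,z,+1)
state=s2 head=5 tape=_xxxxz[_]   (s2,_)→(s2,z,-1)
state=s2 head=4 tape=_xxxx[z]z   (s2,z)→(s3,y,-1)
state=s3 head=3 tape=_xxx[x]yz   (s3,x)→(s3,_,-1)
state=s3 head=2 tape=_xx[x]_yz   (s3,x)→(s3,_,-1)
state=s3 head=1 tape=_x[x]__yz   (s3,x)→(s3,_,-1)
state=s3 head=0 tape=_[x]___yz   (s3,x)→(s3,_,-1)
state=s3 head=-1 tape=[_]____yz   (s3,_)→(s1,z,+1)
state=s1 head=0 tape=z[_]___yz   (s1,_)→(s1,x,-1)
state=s1 head=-1 tape=[z]x___yz   (s1,z)→(s1,z,+1)
state=s1 head=0 tape=z[x]___yz   (s1,x)→(s1,x,+1)
state=s1 head=1 tape=zx[_]__yz   (s1,_)→(s1,x,-1)
state=s1 head=0 tape=z[x]x__yz   (s1,x)→(s1,x,+1)
state=s1 head=1 tape=zx[x]__yz   (s1,x)→(s1,x,+1)
state=s1 head=2 tape=zxx[_]_yz   (s1,_)→(s1,x,-1)
state=s1 head=1 tape=zx[x]x_yz   (s1,x)→(s1,x,+1)
state=s1 head=2 tape=zxx[x]_yz   (s1,x)→(s1,x,+1)
state=s1 head=3 tape=zxxx[_]yz   (s1,_)→(s1,x,-1)
state=s1 head=2 tape=zxx[x]xyz   (s1,x)→(s1,x,+1)
state=s1 head=3 tape=zxxx[x]yz   (s1,x)→(s1,x,+1)
state=s1 head=4 tape=zxxxx[y]z
M halts after 24 transitions.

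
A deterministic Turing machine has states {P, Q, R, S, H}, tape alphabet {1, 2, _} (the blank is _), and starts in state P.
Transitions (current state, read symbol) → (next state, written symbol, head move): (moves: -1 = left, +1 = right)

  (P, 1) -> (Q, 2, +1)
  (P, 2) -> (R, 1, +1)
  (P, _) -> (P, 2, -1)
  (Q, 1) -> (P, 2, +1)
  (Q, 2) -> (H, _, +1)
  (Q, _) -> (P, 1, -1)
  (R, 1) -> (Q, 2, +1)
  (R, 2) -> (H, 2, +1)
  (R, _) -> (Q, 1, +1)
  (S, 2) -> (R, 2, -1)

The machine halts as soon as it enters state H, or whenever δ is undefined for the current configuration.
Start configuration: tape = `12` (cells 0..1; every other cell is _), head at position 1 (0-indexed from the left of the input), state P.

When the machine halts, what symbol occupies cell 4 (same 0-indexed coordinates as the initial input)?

state=P head=1 tape=1[2]____   (P,2)→(R,1,+1)
state=R head=2 tape=11[_]___   (R,_)→(Q,1,+1)
state=Q head=3 tape=111[_]__   (Q,_)→(P,1,-1)
state=P head=2 tape=11[1]1__   (P,1)→(Q,2,+1)
state=Q head=3 tape=112[1]__   (Q,1)→(P,2,+1)
state=P head=4 tape=1122[_]_   (P,_)→(P,2,-1)
state=P head=3 tape=112[2]2_   (P,2)→(R,1,+1)
state=R head=4 tape=1121[2]_   (R,2)→(H,2,+1)
state=H head=5 tape=11212[_]
Cell 4 holds 2 when M halts.

2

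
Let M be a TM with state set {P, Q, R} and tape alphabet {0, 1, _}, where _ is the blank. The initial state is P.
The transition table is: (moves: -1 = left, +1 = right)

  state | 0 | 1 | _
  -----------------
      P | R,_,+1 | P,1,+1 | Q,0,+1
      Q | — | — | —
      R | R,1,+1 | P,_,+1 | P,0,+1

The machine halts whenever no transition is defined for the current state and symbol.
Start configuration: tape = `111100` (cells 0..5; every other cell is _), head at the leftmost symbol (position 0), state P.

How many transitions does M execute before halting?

8

P | [1]11100___   read 1 → write 1, move +1, go to P
P | 1[1]1100___   read 1 → write 1, move +1, go to P
P | 11[1]100___   read 1 → write 1, move +1, go to P
P | 111[1]00___   read 1 → write 1, move +1, go to P
P | 1111[0]0___   read 0 → write _, move +1, go to R
R | 1111_[0]___   read 0 → write 1, move +1, go to R
R | 1111_1[_]__   read _ → write 0, move +1, go to P
P | 1111_10[_]_   read _ → write 0, move +1, go to Q
Q | 1111_100[_]
M halts after 8 transitions.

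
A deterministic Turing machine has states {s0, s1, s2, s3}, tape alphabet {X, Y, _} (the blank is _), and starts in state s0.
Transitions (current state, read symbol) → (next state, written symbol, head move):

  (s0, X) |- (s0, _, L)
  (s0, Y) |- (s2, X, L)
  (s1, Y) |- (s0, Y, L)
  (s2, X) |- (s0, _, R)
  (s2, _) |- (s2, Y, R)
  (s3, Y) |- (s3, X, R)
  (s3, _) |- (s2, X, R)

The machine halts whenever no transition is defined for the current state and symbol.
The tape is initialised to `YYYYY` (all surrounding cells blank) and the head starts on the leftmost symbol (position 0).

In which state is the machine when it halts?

s0 | _[Y]YYYY_   read Y → write X, move L, go to s2
s2 | [_]XYYYY_   read _ → write Y, move R, go to s2
s2 | Y[X]YYYY_   read X → write _, move R, go to s0
s0 | Y_[Y]YYY_   read Y → write X, move L, go to s2
s2 | Y[_]XYYY_   read _ → write Y, move R, go to s2
s2 | YY[X]YYY_   read X → write _, move R, go to s0
s0 | YY_[Y]YY_   read Y → write X, move L, go to s2
s2 | YY[_]XYY_   read _ → write Y, move R, go to s2
s2 | YYY[X]YY_   read X → write _, move R, go to s0
s0 | YYY_[Y]Y_   read Y → write X, move L, go to s2
s2 | YYY[_]XY_   read _ → write Y, move R, go to s2
s2 | YYYY[X]Y_   read X → write _, move R, go to s0
s0 | YYYY_[Y]_   read Y → write X, move L, go to s2
s2 | YYYY[_]X_   read _ → write Y, move R, go to s2
s2 | YYYYY[X]_   read X → write _, move R, go to s0
s0 | YYYYY_[_]
No transition is defined for (s0, _); M halts in state s0.

s0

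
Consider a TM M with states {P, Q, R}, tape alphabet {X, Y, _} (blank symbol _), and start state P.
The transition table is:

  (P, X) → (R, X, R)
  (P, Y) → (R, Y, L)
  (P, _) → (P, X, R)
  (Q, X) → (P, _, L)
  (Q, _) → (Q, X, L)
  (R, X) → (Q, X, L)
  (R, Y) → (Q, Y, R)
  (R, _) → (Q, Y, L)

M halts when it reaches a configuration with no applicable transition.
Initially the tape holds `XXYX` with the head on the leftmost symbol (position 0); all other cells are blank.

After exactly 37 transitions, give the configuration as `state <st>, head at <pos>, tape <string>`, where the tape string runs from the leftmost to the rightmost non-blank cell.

P | _____[X]XYX   read X → write X, move R, go to R
R | _____X[X]YX   read X → write X, move L, go to Q
Q | _____[X]XYX   read X → write _, move L, go to P
P | ____[_]_XYX   read _ → write X, move R, go to P
P | ____X[_]XYX   read _ → write X, move R, go to P
P | ____XX[X]YX   read X → write X, move R, go to R
R | ____XXX[Y]X   read Y → write Y, move R, go to Q
Q | ____XXXY[X]   read X → write _, move L, go to P
P | ____XXX[Y]_   read Y → write Y, move L, go to R
R | ____XX[X]Y_   read X → write X, move L, go to Q
Q | ____X[X]XY_   read X → write _, move L, go to P
P | ____[X]_XY_   read X → write X, move R, go to R
R | ____X[_]XY_   read _ → write Y, move L, go to Q
Q | ____[X]YXY_   read X → write _, move L, go to P
P | ___[_]_YXY_   read _ → write X, move R, go to P
P | ___X[_]YXY_   read _ → write X, move R, go to P
P | ___XX[Y]XY_   read Y → write Y, move L, go to R
R | ___X[X]YXY_   read X → write X, move L, go to Q
Q | ___[X]XYXY_   read X → write _, move L, go to P
P | __[_]_XYXY_   read _ → write X, move R, go to P
P | __X[_]XYXY_   read _ → write X, move R, go to P
P | __XX[X]YXY_   read X → write X, move R, go to R
R | __XXX[Y]XY_   read Y → write Y, move R, go to Q
Q | __XXXY[X]Y_   read X → write _, move L, go to P
P | __XXX[Y]_Y_   read Y → write Y, move L, go to R
R | __XX[X]Y_Y_   read X → write X, move L, go to Q
Q | __X[X]XY_Y_   read X → write _, move L, go to P
P | __[X]_XY_Y_   read X → write X, move R, go to R
R | __X[_]XY_Y_   read _ → write Y, move L, go to Q
Q | __[X]YXY_Y_   read X → write _, move L, go to P
P | _[_]_YXY_Y_   read _ → write X, move R, go to P
P | _X[_]YXY_Y_   read _ → write X, move R, go to P
P | _XX[Y]XY_Y_   read Y → write Y, move L, go to R
R | _X[X]YXY_Y_   read X → write X, move L, go to Q
Q | _[X]XYXY_Y_   read X → write _, move L, go to P
P | [_]_XYXY_Y_   read _ → write X, move R, go to P
P | X[_]XYXY_Y_   read _ → write X, move R, go to P
P | XX[X]YXY_Y_
After 37 steps: state P, head at -3, tape XXXYXY_Y.

state P, head at -3, tape XXXYXY_Y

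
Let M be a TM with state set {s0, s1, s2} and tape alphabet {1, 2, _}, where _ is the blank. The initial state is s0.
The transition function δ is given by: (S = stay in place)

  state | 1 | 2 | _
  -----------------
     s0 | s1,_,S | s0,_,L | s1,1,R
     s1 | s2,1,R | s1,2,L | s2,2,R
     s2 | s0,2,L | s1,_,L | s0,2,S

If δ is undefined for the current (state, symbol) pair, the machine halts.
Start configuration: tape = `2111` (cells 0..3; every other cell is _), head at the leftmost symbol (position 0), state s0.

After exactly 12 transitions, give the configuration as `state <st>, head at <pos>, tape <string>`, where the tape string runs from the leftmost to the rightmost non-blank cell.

s0 | __[2]111   read 2 → write _, move L, go to s0
s0 | _[_]_111   read _ → write 1, move R, go to s1
s1 | _1[_]111   read _ → write 2, move R, go to s2
s2 | _12[1]11   read 1 → write 2, move L, go to s0
s0 | _1[2]211   read 2 → write _, move L, go to s0
s0 | _[1]_211   read 1 → write _, move S, go to s1
s1 | _[_]_211   read _ → write 2, move R, go to s2
s2 | _2[_]211   read _ → write 2, move S, go to s0
s0 | _2[2]211   read 2 → write _, move L, go to s0
s0 | _[2]_211   read 2 → write _, move L, go to s0
s0 | [_]__211   read _ → write 1, move R, go to s1
s1 | 1[_]_211   read _ → write 2, move R, go to s2
s2 | 12[_]211
After 12 steps: state s2, head at 0, tape 12_211.

state s2, head at 0, tape 12_211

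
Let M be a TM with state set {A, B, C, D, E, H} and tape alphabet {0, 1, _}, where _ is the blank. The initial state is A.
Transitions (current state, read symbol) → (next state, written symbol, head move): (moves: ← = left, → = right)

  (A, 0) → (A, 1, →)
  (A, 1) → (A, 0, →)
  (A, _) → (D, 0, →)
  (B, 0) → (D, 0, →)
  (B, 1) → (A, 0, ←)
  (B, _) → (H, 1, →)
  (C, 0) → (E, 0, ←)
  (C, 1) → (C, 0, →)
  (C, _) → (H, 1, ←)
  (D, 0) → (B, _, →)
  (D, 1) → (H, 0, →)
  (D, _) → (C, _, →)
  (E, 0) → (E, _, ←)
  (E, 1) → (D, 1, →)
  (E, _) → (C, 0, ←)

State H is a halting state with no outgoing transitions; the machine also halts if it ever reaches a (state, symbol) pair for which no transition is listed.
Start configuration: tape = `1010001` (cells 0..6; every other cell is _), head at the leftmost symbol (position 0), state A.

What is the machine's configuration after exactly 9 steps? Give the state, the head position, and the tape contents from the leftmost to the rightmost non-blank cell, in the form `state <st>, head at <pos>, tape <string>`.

state C, head at 9, tape 01011100

state=A head=0 tape=[1]010001___   (A,1)→(A,0,→)
state=A head=1 tape=0[0]10001___   (A,0)→(A,1,→)
state=A head=2 tape=01[1]0001___   (A,1)→(A,0,→)
state=A head=3 tape=010[0]001___   (A,0)→(A,1,→)
state=A head=4 tape=0101[0]01___   (A,0)→(A,1,→)
state=A head=5 tape=01011[0]1___   (A,0)→(A,1,→)
state=A head=6 tape=010111[1]___   (A,1)→(A,0,→)
state=A head=7 tape=0101110[_]__   (A,_)→(D,0,→)
state=D head=8 tape=01011100[_]_   (D,_)→(C,_,→)
state=C head=9 tape=01011100_[_]
After 9 steps: state C, head at 9, tape 01011100.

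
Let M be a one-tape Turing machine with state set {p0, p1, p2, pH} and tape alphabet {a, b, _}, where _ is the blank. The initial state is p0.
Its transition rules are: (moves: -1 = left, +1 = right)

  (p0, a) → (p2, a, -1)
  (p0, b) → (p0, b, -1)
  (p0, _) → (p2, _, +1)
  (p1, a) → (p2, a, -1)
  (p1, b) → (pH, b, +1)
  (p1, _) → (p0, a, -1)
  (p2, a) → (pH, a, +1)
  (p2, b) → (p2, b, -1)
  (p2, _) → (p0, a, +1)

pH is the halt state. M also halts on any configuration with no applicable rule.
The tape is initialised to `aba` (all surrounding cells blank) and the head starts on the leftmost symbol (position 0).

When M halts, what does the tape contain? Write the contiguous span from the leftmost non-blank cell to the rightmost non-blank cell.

p0 | _[a]ba   read a → write a, move -1, go to p2
p2 | [_]aba   read _ → write a, move +1, go to p0
p0 | a[a]ba   read a → write a, move -1, go to p2
p2 | [a]aba   read a → write a, move +1, go to pH
pH | a[a]ba
The non-blank tape span at halt is aaba.

aaba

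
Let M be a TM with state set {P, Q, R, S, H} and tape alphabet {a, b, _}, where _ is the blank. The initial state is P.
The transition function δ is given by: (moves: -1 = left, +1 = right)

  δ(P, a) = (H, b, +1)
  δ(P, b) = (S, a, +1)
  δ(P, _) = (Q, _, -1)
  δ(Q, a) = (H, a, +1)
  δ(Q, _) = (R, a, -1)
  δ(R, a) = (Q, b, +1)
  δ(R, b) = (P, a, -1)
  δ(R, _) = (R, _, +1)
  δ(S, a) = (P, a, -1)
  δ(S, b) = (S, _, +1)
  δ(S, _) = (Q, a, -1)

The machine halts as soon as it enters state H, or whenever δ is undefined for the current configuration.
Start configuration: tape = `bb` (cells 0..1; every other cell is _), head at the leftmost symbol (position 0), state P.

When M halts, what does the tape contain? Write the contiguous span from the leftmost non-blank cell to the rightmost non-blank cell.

state=P head=0 tape=[b]b_   (P,b)→(S,a,+1)
state=S head=1 tape=a[b]_   (S,b)→(S,_,+1)
state=S head=2 tape=a_[_]   (S,_)→(Q,a,-1)
state=Q head=1 tape=a[_]a   (Q,_)→(R,a,-1)
state=R head=0 tape=[a]aa   (R,a)→(Q,b,+1)
state=Q head=1 tape=b[a]a   (Q,a)→(H,a,+1)
state=H head=2 tape=ba[a]
The non-blank tape span at halt is baa.

baa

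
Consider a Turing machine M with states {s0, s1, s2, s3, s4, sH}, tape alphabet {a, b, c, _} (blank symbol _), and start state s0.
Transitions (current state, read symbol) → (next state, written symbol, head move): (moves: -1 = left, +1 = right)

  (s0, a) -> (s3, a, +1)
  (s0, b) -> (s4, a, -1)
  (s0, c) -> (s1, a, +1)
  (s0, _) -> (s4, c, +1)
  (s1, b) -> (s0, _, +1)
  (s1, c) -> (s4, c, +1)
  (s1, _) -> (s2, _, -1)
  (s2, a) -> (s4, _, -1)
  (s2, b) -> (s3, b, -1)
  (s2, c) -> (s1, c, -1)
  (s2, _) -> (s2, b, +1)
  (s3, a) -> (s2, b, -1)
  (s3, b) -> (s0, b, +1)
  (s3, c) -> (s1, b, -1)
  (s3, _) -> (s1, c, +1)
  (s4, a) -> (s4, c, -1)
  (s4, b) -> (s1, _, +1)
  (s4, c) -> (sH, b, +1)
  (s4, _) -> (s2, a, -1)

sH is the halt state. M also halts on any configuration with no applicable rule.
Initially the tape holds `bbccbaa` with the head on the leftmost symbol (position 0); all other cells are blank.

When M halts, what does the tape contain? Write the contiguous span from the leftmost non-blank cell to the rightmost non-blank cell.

s0 | __[b]bccbaa   read b → write a, move -1, go to s4
s4 | _[_]abccbaa   read _ → write a, move -1, go to s2
s2 | [_]aabccbaa   read _ → write b, move +1, go to s2
s2 | b[a]abccbaa   read a → write _, move -1, go to s4
s4 | [b]_abccbaa   read b → write _, move +1, go to s1
s1 | _[_]abccbaa   read _ → write _, move -1, go to s2
s2 | [_]_abccbaa   read _ → write b, move +1, go to s2
s2 | b[_]abccbaa   read _ → write b, move +1, go to s2
s2 | bb[a]bccbaa   read a → write _, move -1, go to s4
s4 | b[b]_bccbaa   read b → write _, move +1, go to s1
s1 | b_[_]bccbaa   read _ → write _, move -1, go to s2
s2 | b[_]_bccbaa   read _ → write b, move +1, go to s2
s2 | bb[_]bccbaa   read _ → write b, move +1, go to s2
s2 | bbb[b]ccbaa   read b → write b, move -1, go to s3
s3 | bb[b]bccbaa   read b → write b, move +1, go to s0
s0 | bbb[b]ccbaa   read b → write a, move -1, go to s4
s4 | bb[b]accbaa   read b → write _, move +1, go to s1
s1 | bb_[a]ccbaa
The non-blank tape span at halt is bb_accbaa.

bb_accbaa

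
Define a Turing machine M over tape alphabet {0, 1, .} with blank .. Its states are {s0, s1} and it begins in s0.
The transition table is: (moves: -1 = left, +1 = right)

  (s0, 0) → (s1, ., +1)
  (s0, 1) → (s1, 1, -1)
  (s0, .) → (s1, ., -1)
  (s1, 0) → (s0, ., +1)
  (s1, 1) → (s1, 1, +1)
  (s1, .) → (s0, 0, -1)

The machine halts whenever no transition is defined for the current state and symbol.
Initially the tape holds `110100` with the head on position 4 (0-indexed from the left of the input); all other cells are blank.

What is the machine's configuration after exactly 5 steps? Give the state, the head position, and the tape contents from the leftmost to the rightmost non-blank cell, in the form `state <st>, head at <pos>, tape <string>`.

state s1, head at 3, tape 1101.0

s0 | 1101[0]0.   read 0 → write ., move +1, go to s1
s1 | 1101.[0].   read 0 → write ., move +1, go to s0
s0 | 1101..[.]   read . → write ., move -1, go to s1
s1 | 1101.[.].   read . → write 0, move -1, go to s0
s0 | 1101[.]0.   read . → write ., move -1, go to s1
s1 | 110[1].0.
After 5 steps: state s1, head at 3, tape 1101.0.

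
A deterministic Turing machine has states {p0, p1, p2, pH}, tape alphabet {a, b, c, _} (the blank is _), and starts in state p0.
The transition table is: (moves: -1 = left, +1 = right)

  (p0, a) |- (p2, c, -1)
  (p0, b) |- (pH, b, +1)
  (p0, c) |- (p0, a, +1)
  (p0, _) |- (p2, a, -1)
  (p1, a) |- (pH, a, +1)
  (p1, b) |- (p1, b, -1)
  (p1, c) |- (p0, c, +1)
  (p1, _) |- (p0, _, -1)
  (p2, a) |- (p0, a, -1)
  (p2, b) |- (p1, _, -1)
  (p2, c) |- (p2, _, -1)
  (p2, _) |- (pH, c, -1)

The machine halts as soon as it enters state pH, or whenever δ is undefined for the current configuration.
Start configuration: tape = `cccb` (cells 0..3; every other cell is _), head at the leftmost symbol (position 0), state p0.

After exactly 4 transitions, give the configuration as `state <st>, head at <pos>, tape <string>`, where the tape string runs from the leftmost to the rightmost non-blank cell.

state pH, head at 4, tape aaab

p0 | [c]ccb_   read c → write a, move +1, go to p0
p0 | a[c]cb_   read c → write a, move +1, go to p0
p0 | aa[c]b_   read c → write a, move +1, go to p0
p0 | aaa[b]_   read b → write b, move +1, go to pH
pH | aaab[_]
After 4 steps: state pH, head at 4, tape aaab.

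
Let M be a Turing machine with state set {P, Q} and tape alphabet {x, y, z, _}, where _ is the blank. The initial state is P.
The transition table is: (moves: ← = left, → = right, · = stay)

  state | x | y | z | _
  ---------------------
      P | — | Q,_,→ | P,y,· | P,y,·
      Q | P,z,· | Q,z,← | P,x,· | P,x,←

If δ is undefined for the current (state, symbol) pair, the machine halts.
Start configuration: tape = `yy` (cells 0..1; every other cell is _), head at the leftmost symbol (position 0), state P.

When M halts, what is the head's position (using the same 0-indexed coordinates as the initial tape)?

1

state=P head=0 tape=_[y]y   (P,y)→(Q,_,→)
state=Q head=1 tape=__[y]   (Q,y)→(Q,z,←)
state=Q head=0 tape=_[_]z   (Q,_)→(P,x,←)
state=P head=-1 tape=[_]xz   (P,_)→(P,y,·)
state=P head=-1 tape=[y]xz   (P,y)→(Q,_,→)
state=Q head=0 tape=_[x]z   (Q,x)→(P,z,·)
state=P head=0 tape=_[z]z   (P,z)→(P,y,·)
state=P head=0 tape=_[y]z   (P,y)→(Q,_,→)
state=Q head=1 tape=__[z]   (Q,z)→(P,x,·)
state=P head=1 tape=__[x]
At halt the head is at cell 1.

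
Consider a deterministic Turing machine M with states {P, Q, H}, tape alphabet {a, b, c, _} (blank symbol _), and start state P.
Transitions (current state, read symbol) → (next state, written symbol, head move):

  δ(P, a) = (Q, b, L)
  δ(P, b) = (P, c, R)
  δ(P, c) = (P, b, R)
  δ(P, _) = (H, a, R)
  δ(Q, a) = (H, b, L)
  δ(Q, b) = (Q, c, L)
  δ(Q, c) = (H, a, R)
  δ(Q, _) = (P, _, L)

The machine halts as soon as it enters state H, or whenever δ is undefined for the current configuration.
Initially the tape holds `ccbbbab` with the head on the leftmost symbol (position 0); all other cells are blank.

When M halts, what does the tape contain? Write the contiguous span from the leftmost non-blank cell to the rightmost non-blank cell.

P | [c]cbbbab   read c → write b, move R, go to P
P | b[c]bbbab   read c → write b, move R, go to P
P | bb[b]bbab   read b → write c, move R, go to P
P | bbc[b]bab   read b → write c, move R, go to P
P | bbcc[b]ab   read b → write c, move R, go to P
P | bbccc[a]b   read a → write b, move L, go to Q
Q | bbcc[c]bb   read c → write a, move R, go to H
H | bbcca[b]b
The non-blank tape span at halt is bbccabb.

bbccabb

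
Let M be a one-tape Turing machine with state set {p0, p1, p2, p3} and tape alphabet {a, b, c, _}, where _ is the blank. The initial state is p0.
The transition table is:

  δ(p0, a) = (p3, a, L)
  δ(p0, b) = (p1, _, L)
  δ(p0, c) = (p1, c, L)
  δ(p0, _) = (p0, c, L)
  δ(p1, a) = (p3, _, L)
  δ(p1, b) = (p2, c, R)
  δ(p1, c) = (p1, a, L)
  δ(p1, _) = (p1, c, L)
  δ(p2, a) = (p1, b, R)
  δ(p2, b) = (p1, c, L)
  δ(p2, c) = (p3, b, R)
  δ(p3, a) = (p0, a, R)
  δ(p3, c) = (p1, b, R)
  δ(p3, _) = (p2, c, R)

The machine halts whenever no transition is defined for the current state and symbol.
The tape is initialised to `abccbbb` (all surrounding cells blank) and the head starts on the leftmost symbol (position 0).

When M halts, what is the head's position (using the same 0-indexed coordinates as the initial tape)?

7

p0 | _[a]bccbbb_   read a → write a, move L, go to p3
p3 | [_]abccbbb_   read _ → write c, move R, go to p2
p2 | c[a]bccbbb_   read a → write b, move R, go to p1
p1 | cb[b]ccbbb_   read b → write c, move R, go to p2
p2 | cbc[c]cbbb_   read c → write b, move R, go to p3
p3 | cbcb[c]bbb_   read c → write b, move R, go to p1
p1 | cbcbb[b]bb_   read b → write c, move R, go to p2
p2 | cbcbbc[b]b_   read b → write c, move L, go to p1
p1 | cbcbb[c]cb_   read c → write a, move L, go to p1
p1 | cbcb[b]acb_   read b → write c, move R, go to p2
p2 | cbcbc[a]cb_   read a → write b, move R, go to p1
p1 | cbcbcb[c]b_   read c → write a, move L, go to p1
p1 | cbcbc[b]ab_   read b → write c, move R, go to p2
p2 | cbcbcc[a]b_   read a → write b, move R, go to p1
p1 | cbcbccb[b]_   read b → write c, move R, go to p2
p2 | cbcbccbc[_]
At halt the head is at cell 7.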